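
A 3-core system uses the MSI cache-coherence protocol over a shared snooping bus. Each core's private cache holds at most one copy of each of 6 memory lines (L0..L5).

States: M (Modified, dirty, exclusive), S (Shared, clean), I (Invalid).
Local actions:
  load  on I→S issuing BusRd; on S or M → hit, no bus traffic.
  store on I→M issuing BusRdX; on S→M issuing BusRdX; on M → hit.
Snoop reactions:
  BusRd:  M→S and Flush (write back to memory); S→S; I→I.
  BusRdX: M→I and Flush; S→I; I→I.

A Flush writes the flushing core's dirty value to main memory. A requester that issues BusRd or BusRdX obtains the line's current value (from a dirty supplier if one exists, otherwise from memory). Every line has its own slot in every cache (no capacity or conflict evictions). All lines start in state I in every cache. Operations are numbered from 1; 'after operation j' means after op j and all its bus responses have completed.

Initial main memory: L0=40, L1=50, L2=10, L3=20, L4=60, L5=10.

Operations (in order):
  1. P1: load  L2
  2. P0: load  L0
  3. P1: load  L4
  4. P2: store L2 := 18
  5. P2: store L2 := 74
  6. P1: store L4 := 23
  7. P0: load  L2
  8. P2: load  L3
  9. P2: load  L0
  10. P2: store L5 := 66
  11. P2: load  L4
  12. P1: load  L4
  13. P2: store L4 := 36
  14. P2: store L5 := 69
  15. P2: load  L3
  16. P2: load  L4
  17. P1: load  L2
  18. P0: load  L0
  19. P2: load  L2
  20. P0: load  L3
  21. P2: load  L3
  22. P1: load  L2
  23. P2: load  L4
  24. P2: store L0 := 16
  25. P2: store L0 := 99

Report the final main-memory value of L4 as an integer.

[1] P1: load  L2 | P0:I, P1:S(10), P2:I | bus: BusRd
[2] P0: load  L0 | P0:S(40), P1:I, P2:I | bus: BusRd
[3] P1: load  L4 | P0:I, P1:S(60), P2:I | bus: BusRd
[4] P2: store L2 := 18 | P0:I, P1:I, P2:M(18) | bus: BusRdX
[5] P2: store L2 := 74 | P0:I, P1:I, P2:M(74) | bus: none
[6] P1: store L4 := 23 | P0:I, P1:M(23), P2:I | bus: BusRdX
[7] P0: load  L2 | P0:S(74), P1:I, P2:S(74) | bus: BusRd,Flush
[8] P2: load  L3 | P0:I, P1:I, P2:S(20) | bus: BusRd
[9] P2: load  L0 | P0:S(40), P1:I, P2:S(40) | bus: BusRd
[10] P2: store L5 := 66 | P0:I, P1:I, P2:M(66) | bus: BusRdX
[11] P2: load  L4 | P0:I, P1:S(23), P2:S(23) | bus: BusRd,Flush
[12] P1: load  L4 | P0:I, P1:S(23), P2:S(23) | bus: none
[13] P2: store L4 := 36 | P0:I, P1:I, P2:M(36) | bus: BusRdX
[14] P2: store L5 := 69 | P0:I, P1:I, P2:M(69) | bus: none
[15] P2: load  L3 | P0:I, P1:I, P2:S(20) | bus: none
[16] P2: load  L4 | P0:I, P1:I, P2:M(36) | bus: none
[17] P1: load  L2 | P0:S(74), P1:S(74), P2:S(74) | bus: BusRd
[18] P0: load  L0 | P0:S(40), P1:I, P2:S(40) | bus: none
[19] P2: load  L2 | P0:S(74), P1:S(74), P2:S(74) | bus: none
[20] P0: load  L3 | P0:S(20), P1:I, P2:S(20) | bus: BusRd
[21] P2: load  L3 | P0:S(20), P1:I, P2:S(20) | bus: none
[22] P1: load  L2 | P0:S(74), P1:S(74), P2:S(74) | bus: none
[23] P2: load  L4 | P0:I, P1:I, P2:M(36) | bus: none
[24] P2: store L0 := 16 | P0:I, P1:I, P2:M(16) | bus: BusRdX
[25] P2: store L0 := 99 | P0:I, P1:I, P2:M(99) | bus: none

memory[L4] = 23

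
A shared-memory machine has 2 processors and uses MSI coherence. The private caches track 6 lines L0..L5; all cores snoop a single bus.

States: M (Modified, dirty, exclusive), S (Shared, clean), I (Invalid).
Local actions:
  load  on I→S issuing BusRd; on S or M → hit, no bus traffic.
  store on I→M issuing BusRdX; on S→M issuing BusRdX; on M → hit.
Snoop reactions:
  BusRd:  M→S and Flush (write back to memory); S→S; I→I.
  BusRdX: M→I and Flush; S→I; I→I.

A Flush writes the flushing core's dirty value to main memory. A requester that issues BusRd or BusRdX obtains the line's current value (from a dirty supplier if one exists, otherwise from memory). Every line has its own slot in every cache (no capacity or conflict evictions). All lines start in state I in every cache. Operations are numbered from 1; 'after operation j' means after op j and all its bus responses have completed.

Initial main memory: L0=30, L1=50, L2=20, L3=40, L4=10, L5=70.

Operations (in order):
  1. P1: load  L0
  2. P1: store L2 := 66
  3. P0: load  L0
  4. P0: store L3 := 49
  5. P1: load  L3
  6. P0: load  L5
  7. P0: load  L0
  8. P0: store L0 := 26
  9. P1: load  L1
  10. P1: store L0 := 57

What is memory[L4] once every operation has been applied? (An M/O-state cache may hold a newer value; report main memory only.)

[1] P1: load  L0 | P0:I, P1:S(30) | bus: BusRd
[2] P1: store L2 := 66 | P0:I, P1:M(66) | bus: BusRdX
[3] P0: load  L0 | P0:S(30), P1:S(30) | bus: BusRd
[4] P0: store L3 := 49 | P0:M(49), P1:I | bus: BusRdX
[5] P1: load  L3 | P0:S(49), P1:S(49) | bus: BusRd,Flush
[6] P0: load  L5 | P0:S(70), P1:I | bus: BusRd
[7] P0: load  L0 | P0:S(30), P1:S(30) | bus: none
[8] P0: store L0 := 26 | P0:M(26), P1:I | bus: BusRdX
[9] P1: load  L1 | P0:I, P1:S(50) | bus: BusRd
[10] P1: store L0 := 57 | P0:I, P1:M(57) | bus: BusRdX,Flush

memory[L4] = 10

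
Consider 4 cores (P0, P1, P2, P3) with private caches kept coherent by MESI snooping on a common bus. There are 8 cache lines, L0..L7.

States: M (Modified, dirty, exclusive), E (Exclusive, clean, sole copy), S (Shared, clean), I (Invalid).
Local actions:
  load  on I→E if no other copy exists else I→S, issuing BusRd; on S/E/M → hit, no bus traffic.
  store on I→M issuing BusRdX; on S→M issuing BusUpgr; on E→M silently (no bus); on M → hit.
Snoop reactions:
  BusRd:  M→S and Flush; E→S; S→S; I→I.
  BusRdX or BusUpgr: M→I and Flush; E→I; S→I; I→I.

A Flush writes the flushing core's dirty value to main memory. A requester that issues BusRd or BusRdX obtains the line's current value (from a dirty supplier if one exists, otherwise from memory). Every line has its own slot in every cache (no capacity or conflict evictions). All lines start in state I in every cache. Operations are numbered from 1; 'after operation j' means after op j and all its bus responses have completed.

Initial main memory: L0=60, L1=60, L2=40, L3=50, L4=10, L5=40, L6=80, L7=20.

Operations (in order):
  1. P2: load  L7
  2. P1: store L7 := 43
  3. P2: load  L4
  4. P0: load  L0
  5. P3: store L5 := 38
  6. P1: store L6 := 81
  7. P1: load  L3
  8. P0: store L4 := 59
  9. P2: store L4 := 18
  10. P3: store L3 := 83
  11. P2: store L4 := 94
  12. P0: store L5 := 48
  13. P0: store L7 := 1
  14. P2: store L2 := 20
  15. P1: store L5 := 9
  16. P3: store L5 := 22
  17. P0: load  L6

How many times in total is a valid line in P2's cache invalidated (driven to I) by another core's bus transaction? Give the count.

1. P2: load  L7  bus=[BusRd]  L7: P0=I P1=I P2=E P3=I  mem[L7]=20
2. P1: store L7 := 43  bus=[BusRdX]  L7: P0=I P1=M P2=I P3=I  mem[L7]=20
3. P2: load  L4  bus=[BusRd]  L4: P0=I P1=I P2=E P3=I  mem[L4]=10
4. P0: load  L0  bus=[BusRd]  L0: P0=E P1=I P2=I P3=I  mem[L0]=60
5. P3: store L5 := 38  bus=[BusRdX]  L5: P0=I P1=I P2=I P3=M  mem[L5]=40
6. P1: store L6 := 81  bus=[BusRdX]  L6: P0=I P1=M P2=I P3=I  mem[L6]=80
7. P1: load  L3  bus=[BusRd]  L3: P0=I P1=E P2=I P3=I  mem[L3]=50
8. P0: store L4 := 59  bus=[BusRdX]  L4: P0=M P1=I P2=I P3=I  mem[L4]=10
9. P2: store L4 := 18  bus=[BusRdX,Flush]  L4: P0=I P1=I P2=M P3=I  mem[L4]=59
10. P3: store L3 := 83  bus=[BusRdX]  L3: P0=I P1=I P2=I P3=M  mem[L3]=50
11. P2: store L4 := 94  bus=[-]  L4: P0=I P1=I P2=M P3=I  mem[L4]=59
12. P0: store L5 := 48  bus=[BusRdX,Flush]  L5: P0=M P1=I P2=I P3=I  mem[L5]=38
13. P0: store L7 := 1  bus=[BusRdX,Flush]  L7: P0=M P1=I P2=I P3=I  mem[L7]=43
14. P2: store L2 := 20  bus=[BusRdX]  L2: P0=I P1=I P2=M P3=I  mem[L2]=40
15. P1: store L5 := 9  bus=[BusRdX,Flush]  L5: P0=I P1=M P2=I P3=I  mem[L5]=48
16. P3: store L5 := 22  bus=[BusRdX,Flush]  L5: P0=I P1=I P2=I P3=M  mem[L5]=9
17. P0: load  L6  bus=[BusRd,Flush]  L6: P0=S P1=S P2=I P3=I  mem[L6]=81

invalidations = 2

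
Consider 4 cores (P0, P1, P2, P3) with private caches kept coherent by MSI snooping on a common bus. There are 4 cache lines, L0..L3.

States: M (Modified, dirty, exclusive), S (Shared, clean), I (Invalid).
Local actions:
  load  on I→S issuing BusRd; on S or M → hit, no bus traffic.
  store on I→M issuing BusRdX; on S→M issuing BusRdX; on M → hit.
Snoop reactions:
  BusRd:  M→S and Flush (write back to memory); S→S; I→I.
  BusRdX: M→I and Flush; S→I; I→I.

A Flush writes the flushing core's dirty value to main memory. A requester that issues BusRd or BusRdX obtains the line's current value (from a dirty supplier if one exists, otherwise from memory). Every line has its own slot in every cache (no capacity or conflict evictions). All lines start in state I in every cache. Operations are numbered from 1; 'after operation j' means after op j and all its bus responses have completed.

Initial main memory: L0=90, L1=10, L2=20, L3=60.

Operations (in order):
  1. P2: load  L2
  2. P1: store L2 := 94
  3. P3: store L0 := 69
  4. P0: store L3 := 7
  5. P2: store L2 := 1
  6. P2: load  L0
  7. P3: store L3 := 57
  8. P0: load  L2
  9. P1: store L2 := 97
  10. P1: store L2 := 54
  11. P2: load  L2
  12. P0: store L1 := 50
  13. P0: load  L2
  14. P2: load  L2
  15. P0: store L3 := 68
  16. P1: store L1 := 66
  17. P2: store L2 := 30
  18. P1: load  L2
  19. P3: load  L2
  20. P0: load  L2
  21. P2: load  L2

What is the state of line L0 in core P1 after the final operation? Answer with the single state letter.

state = I

[1] P2: load  L2 | P0:I, P1:I, P2:S(20), P3:I | bus: BusRd
[2] P1: store L2 := 94 | P0:I, P1:M(94), P2:I, P3:I | bus: BusRdX
[3] P3: store L0 := 69 | P0:I, P1:I, P2:I, P3:M(69) | bus: BusRdX
[4] P0: store L3 := 7 | P0:M(7), P1:I, P2:I, P3:I | bus: BusRdX
[5] P2: store L2 := 1 | P0:I, P1:I, P2:M(1), P3:I | bus: BusRdX,Flush
[6] P2: load  L0 | P0:I, P1:I, P2:S(69), P3:S(69) | bus: BusRd,Flush
[7] P3: store L3 := 57 | P0:I, P1:I, P2:I, P3:M(57) | bus: BusRdX,Flush
[8] P0: load  L2 | P0:S(1), P1:I, P2:S(1), P3:I | bus: BusRd,Flush
[9] P1: store L2 := 97 | P0:I, P1:M(97), P2:I, P3:I | bus: BusRdX
[10] P1: store L2 := 54 | P0:I, P1:M(54), P2:I, P3:I | bus: none
[11] P2: load  L2 | P0:I, P1:S(54), P2:S(54), P3:I | bus: BusRd,Flush
[12] P0: store L1 := 50 | P0:M(50), P1:I, P2:I, P3:I | bus: BusRdX
[13] P0: load  L2 | P0:S(54), P1:S(54), P2:S(54), P3:I | bus: BusRd
[14] P2: load  L2 | P0:S(54), P1:S(54), P2:S(54), P3:I | bus: none
[15] P0: store L3 := 68 | P0:M(68), P1:I, P2:I, P3:I | bus: BusRdX,Flush
[16] P1: store L1 := 66 | P0:I, P1:M(66), P2:I, P3:I | bus: BusRdX,Flush
[17] P2: store L2 := 30 | P0:I, P1:I, P2:M(30), P3:I | bus: BusRdX
[18] P1: load  L2 | P0:I, P1:S(30), P2:S(30), P3:I | bus: BusRd,Flush
[19] P3: load  L2 | P0:I, P1:S(30), P2:S(30), P3:S(30) | bus: BusRd
[20] P0: load  L2 | P0:S(30), P1:S(30), P2:S(30), P3:S(30) | bus: BusRd
[21] P2: load  L2 | P0:S(30), P1:S(30), P2:S(30), P3:S(30) | bus: none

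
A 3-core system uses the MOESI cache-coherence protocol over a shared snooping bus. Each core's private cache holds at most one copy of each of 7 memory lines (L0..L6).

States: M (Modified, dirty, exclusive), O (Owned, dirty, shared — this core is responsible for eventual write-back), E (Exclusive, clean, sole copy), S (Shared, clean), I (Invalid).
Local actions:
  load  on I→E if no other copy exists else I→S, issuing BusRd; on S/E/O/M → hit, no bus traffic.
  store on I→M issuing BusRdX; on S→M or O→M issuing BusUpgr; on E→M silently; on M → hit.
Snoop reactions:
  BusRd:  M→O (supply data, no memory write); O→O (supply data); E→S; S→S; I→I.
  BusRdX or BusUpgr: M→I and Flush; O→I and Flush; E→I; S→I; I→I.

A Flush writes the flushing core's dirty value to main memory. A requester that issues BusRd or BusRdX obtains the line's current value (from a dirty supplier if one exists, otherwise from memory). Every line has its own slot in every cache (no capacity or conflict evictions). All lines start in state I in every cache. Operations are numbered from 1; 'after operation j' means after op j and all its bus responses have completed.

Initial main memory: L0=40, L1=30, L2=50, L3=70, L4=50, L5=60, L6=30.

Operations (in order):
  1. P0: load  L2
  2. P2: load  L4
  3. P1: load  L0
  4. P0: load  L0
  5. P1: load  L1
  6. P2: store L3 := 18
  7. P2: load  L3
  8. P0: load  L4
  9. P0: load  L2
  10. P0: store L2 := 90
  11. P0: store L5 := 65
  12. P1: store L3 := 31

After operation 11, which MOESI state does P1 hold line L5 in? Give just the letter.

  op1 P0: load  L2 → E/I/I on L2; bus BusRd; mem=50
  op2 P2: load  L4 → I/I/E on L4; bus BusRd; mem=50
  op3 P1: load  L0 → I/E/I on L0; bus BusRd; mem=40
  op4 P0: load  L0 → S/S/I on L0; bus BusRd; mem=40
  op5 P1: load  L1 → I/E/I on L1; bus BusRd; mem=30
  op6 P2: store L3 := 18 → I/I/M on L3; bus BusRdX; mem=70
  op7 P2: load  L3 → I/I/M on L3; bus (none); mem=70
  op8 P0: load  L4 → S/I/S on L4; bus BusRd; mem=50
  op9 P0: load  L2 → E/I/I on L2; bus (none); mem=50
  op10 P0: store L2 := 90 → M/I/I on L2; bus (none); mem=50
  op11 P0: store L5 := 65 → M/I/I on L5; bus BusRdX; mem=60
  op12 P1: store L3 := 31 → I/M/I on L3; bus BusRdX Flush; mem=18

state = I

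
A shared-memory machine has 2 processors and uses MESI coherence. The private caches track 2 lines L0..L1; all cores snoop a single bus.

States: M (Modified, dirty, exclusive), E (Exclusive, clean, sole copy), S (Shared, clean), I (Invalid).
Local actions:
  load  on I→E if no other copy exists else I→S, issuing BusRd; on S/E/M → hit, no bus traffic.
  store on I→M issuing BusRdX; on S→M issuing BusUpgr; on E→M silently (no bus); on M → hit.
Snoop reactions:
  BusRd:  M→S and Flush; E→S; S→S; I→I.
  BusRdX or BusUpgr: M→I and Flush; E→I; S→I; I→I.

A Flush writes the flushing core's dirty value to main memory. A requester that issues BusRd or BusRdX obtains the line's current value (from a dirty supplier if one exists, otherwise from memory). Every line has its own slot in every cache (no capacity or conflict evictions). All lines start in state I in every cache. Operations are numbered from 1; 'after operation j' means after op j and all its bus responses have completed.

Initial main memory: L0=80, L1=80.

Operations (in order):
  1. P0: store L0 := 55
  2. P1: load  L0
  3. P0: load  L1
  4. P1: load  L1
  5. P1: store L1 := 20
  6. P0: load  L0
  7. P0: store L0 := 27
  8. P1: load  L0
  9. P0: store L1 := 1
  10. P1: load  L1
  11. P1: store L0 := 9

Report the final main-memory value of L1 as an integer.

memory[L1] = 1

[1] P0: store L0 := 55 | P0:M(55), P1:I | bus: BusRdX
[2] P1: load  L0 | P0:S(55), P1:S(55) | bus: BusRd,Flush
[3] P0: load  L1 | P0:E(80), P1:I | bus: BusRd
[4] P1: load  L1 | P0:S(80), P1:S(80) | bus: BusRd
[5] P1: store L1 := 20 | P0:I, P1:M(20) | bus: BusUpgr
[6] P0: load  L0 | P0:S(55), P1:S(55) | bus: none
[7] P0: store L0 := 27 | P0:M(27), P1:I | bus: BusUpgr
[8] P1: load  L0 | P0:S(27), P1:S(27) | bus: BusRd,Flush
[9] P0: store L1 := 1 | P0:M(1), P1:I | bus: BusRdX,Flush
[10] P1: load  L1 | P0:S(1), P1:S(1) | bus: BusRd,Flush
[11] P1: store L0 := 9 | P0:I, P1:M(9) | bus: BusUpgr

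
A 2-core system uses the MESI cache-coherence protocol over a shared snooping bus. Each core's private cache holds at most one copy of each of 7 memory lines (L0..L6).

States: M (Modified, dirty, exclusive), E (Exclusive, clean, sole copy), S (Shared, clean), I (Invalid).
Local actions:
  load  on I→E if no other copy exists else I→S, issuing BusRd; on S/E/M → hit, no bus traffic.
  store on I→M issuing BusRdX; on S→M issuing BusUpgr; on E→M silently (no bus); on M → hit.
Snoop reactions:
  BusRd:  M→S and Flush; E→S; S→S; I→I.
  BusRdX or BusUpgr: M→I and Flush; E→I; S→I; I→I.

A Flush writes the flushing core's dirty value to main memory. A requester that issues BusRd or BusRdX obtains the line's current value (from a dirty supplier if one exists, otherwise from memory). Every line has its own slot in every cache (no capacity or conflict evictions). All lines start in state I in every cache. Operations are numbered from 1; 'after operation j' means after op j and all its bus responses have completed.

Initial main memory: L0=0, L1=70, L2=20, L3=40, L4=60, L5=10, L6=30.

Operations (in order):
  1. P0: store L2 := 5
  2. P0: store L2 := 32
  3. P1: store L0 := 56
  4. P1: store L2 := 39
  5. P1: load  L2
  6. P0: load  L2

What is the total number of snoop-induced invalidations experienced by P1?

invalidations = 0

step 1: P0: store L2 := 5  ⟶  MI  (L2)  txn=BusRdX  M[L2]=20
step 2: P0: store L2 := 32  ⟶  MI  (L2)  txn=∅  M[L2]=20
step 3: P1: store L0 := 56  ⟶  IM  (L0)  txn=BusRdX  M[L0]=0
step 4: P1: store L2 := 39  ⟶  IM  (L2)  txn=BusRdX+Flush  M[L2]=32
step 5: P1: load  L2  ⟶  IM  (L2)  txn=∅  M[L2]=32
step 6: P0: load  L2  ⟶  SS  (L2)  txn=BusRd+Flush  M[L2]=39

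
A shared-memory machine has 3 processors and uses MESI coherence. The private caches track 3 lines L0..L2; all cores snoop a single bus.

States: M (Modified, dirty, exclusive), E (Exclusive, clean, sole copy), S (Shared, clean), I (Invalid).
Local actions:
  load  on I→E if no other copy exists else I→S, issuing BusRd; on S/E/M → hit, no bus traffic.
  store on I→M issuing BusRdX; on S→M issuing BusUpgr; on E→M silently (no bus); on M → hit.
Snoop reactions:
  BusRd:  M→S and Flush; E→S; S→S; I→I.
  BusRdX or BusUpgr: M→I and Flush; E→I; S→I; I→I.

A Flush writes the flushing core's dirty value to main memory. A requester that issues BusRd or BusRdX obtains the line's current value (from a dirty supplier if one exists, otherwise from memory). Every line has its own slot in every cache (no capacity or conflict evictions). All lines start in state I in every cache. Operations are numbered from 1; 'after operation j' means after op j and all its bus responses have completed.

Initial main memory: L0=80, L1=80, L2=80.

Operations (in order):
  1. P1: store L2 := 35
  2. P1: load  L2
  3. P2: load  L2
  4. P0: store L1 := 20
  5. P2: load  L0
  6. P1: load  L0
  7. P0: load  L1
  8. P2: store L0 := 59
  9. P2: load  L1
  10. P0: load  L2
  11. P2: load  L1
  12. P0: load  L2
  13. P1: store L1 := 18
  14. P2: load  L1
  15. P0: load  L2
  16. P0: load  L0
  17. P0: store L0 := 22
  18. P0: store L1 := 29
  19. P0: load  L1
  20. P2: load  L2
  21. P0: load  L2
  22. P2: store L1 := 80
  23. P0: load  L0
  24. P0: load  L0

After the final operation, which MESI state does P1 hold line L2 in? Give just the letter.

1. P1: store L2 := 35  bus=[BusRdX]  L2: P0=I P1=M P2=I  mem[L2]=80
2. P1: load  L2  bus=[-]  L2: P0=I P1=M P2=I  mem[L2]=80
3. P2: load  L2  bus=[BusRd,Flush]  L2: P0=I P1=S P2=S  mem[L2]=35
4. P0: store L1 := 20  bus=[BusRdX]  L1: P0=M P1=I P2=I  mem[L1]=80
5. P2: load  L0  bus=[BusRd]  L0: P0=I P1=I P2=E  mem[L0]=80
6. P1: load  L0  bus=[BusRd]  L0: P0=I P1=S P2=S  mem[L0]=80
7. P0: load  L1  bus=[-]  L1: P0=M P1=I P2=I  mem[L1]=80
8. P2: store L0 := 59  bus=[BusUpgr]  L0: P0=I P1=I P2=M  mem[L0]=80
9. P2: load  L1  bus=[BusRd,Flush]  L1: P0=S P1=I P2=S  mem[L1]=20
10. P0: load  L2  bus=[BusRd]  L2: P0=S P1=S P2=S  mem[L2]=35
11. P2: load  L1  bus=[-]  L1: P0=S P1=I P2=S  mem[L1]=20
12. P0: load  L2  bus=[-]  L2: P0=S P1=S P2=S  mem[L2]=35
13. P1: store L1 := 18  bus=[BusRdX]  L1: P0=I P1=M P2=I  mem[L1]=20
14. P2: load  L1  bus=[BusRd,Flush]  L1: P0=I P1=S P2=S  mem[L1]=18
15. P0: load  L2  bus=[-]  L2: P0=S P1=S P2=S  mem[L2]=35
16. P0: load  L0  bus=[BusRd,Flush]  L0: P0=S P1=I P2=S  mem[L0]=59
17. P0: store L0 := 22  bus=[BusUpgr]  L0: P0=M P1=I P2=I  mem[L0]=59
18. P0: store L1 := 29  bus=[BusRdX]  L1: P0=M P1=I P2=I  mem[L1]=18
19. P0: load  L1  bus=[-]  L1: P0=M P1=I P2=I  mem[L1]=18
20. P2: load  L2  bus=[-]  L2: P0=S P1=S P2=S  mem[L2]=35
21. P0: load  L2  bus=[-]  L2: P0=S P1=S P2=S  mem[L2]=35
22. P2: store L1 := 80  bus=[BusRdX,Flush]  L1: P0=I P1=I P2=M  mem[L1]=29
23. P0: load  L0  bus=[-]  L0: P0=M P1=I P2=I  mem[L0]=59
24. P0: load  L0  bus=[-]  L0: P0=M P1=I P2=I  mem[L0]=59

state = S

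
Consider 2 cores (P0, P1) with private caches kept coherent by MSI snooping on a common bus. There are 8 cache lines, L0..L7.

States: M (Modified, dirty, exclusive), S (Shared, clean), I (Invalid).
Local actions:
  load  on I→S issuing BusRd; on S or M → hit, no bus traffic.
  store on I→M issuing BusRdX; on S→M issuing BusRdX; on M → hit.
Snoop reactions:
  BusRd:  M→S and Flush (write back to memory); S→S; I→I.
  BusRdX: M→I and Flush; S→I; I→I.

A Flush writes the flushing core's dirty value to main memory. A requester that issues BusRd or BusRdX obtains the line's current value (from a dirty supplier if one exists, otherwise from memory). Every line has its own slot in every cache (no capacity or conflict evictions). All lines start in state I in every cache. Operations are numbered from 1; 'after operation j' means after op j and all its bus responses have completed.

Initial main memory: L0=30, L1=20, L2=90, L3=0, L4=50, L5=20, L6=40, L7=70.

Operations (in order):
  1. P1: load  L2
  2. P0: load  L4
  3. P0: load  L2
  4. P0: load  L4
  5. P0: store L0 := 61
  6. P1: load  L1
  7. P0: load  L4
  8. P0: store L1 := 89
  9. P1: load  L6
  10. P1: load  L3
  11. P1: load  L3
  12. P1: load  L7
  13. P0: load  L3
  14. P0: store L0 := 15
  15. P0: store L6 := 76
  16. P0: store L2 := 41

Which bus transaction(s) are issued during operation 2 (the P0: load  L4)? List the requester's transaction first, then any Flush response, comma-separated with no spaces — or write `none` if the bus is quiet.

  op1 P1: load  L2 → I/S on L2; bus BusRd; mem=90
  op2 P0: load  L4 → S/I on L4; bus BusRd; mem=50
  op3 P0: load  L2 → S/S on L2; bus BusRd; mem=90
  op4 P0: load  L4 → S/I on L4; bus (none); mem=50
  op5 P0: store L0 := 61 → M/I on L0; bus BusRdX; mem=30
  op6 P1: load  L1 → I/S on L1; bus BusRd; mem=20
  op7 P0: load  L4 → S/I on L4; bus (none); mem=50
  op8 P0: store L1 := 89 → M/I on L1; bus BusRdX; mem=20
  op9 P1: load  L6 → I/S on L6; bus BusRd; mem=40
  op10 P1: load  L3 → I/S on L3; bus BusRd; mem=0
  op11 P1: load  L3 → I/S on L3; bus (none); mem=0
  op12 P1: load  L7 → I/S on L7; bus BusRd; mem=70
  op13 P0: load  L3 → S/S on L3; bus BusRd; mem=0
  op14 P0: store L0 := 15 → M/I on L0; bus (none); mem=30
  op15 P0: store L6 := 76 → M/I on L6; bus BusRdX; mem=40
  op16 P0: store L2 := 41 → M/I on L2; bus BusRdX; mem=90

bus = BusRd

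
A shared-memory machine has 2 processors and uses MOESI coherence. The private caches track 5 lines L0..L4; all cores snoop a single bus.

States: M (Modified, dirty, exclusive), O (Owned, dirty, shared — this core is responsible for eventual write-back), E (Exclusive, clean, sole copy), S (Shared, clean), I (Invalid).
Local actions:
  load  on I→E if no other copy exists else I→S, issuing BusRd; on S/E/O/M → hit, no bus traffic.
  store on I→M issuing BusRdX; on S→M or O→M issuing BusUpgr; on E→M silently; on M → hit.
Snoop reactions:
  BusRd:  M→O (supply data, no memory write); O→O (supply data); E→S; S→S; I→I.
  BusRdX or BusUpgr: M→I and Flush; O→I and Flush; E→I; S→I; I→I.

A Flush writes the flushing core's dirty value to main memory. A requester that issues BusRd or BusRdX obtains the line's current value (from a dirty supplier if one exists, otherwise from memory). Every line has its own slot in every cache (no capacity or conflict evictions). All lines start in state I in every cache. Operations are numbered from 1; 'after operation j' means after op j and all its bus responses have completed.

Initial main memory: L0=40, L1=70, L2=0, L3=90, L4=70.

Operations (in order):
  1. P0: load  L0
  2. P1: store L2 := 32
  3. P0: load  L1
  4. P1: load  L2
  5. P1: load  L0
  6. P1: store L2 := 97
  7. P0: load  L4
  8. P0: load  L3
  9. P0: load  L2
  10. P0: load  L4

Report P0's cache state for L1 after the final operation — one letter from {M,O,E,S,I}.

state = E

1. P0: load  L0  bus=[BusRd]  L0: P0=E P1=I  mem[L0]=40
2. P1: store L2 := 32  bus=[BusRdX]  L2: P0=I P1=M  mem[L2]=0
3. P0: load  L1  bus=[BusRd]  L1: P0=E P1=I  mem[L1]=70
4. P1: load  L2  bus=[-]  L2: P0=I P1=M  mem[L2]=0
5. P1: load  L0  bus=[BusRd]  L0: P0=S P1=S  mem[L0]=40
6. P1: store L2 := 97  bus=[-]  L2: P0=I P1=M  mem[L2]=0
7. P0: load  L4  bus=[BusRd]  L4: P0=E P1=I  mem[L4]=70
8. P0: load  L3  bus=[BusRd]  L3: P0=E P1=I  mem[L3]=90
9. P0: load  L2  bus=[BusRd]  L2: P0=S P1=O  mem[L2]=0
10. P0: load  L4  bus=[-]  L4: P0=E P1=I  mem[L4]=70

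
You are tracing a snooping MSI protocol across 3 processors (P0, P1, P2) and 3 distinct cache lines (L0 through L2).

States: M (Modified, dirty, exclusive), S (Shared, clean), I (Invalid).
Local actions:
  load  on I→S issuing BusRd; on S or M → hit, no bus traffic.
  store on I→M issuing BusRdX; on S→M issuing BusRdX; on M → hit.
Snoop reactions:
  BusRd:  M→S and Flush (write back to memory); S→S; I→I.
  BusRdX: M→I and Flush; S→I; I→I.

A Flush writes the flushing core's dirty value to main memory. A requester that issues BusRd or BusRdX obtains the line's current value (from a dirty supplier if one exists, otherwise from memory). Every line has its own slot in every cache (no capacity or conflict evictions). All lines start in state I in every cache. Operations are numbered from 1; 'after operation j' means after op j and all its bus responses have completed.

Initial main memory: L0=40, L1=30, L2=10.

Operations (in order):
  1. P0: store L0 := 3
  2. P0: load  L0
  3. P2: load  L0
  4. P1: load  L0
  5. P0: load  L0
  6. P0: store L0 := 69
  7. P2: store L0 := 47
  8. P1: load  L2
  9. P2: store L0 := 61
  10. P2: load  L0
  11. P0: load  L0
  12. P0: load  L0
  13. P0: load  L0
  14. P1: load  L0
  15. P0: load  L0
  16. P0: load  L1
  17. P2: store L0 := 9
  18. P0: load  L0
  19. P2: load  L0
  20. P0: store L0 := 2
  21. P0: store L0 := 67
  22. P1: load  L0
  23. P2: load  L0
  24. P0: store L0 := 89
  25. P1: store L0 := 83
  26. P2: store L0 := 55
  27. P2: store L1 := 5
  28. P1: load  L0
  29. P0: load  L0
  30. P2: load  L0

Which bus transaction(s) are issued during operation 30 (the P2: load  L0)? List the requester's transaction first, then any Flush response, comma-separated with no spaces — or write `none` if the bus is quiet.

bus = none

1. P0: store L0 := 3  bus=[BusRdX]  L0: P0=M P1=I P2=I  mem[L0]=40
2. P0: load  L0  bus=[-]  L0: P0=M P1=I P2=I  mem[L0]=40
3. P2: load  L0  bus=[BusRd,Flush]  L0: P0=S P1=I P2=S  mem[L0]=3
4. P1: load  L0  bus=[BusRd]  L0: P0=S P1=S P2=S  mem[L0]=3
5. P0: load  L0  bus=[-]  L0: P0=S P1=S P2=S  mem[L0]=3
6. P0: store L0 := 69  bus=[BusRdX]  L0: P0=M P1=I P2=I  mem[L0]=3
7. P2: store L0 := 47  bus=[BusRdX,Flush]  L0: P0=I P1=I P2=M  mem[L0]=69
8. P1: load  L2  bus=[BusRd]  L2: P0=I P1=S P2=I  mem[L2]=10
9. P2: store L0 := 61  bus=[-]  L0: P0=I P1=I P2=M  mem[L0]=69
10. P2: load  L0  bus=[-]  L0: P0=I P1=I P2=M  mem[L0]=69
11. P0: load  L0  bus=[BusRd,Flush]  L0: P0=S P1=I P2=S  mem[L0]=61
12. P0: load  L0  bus=[-]  L0: P0=S P1=I P2=S  mem[L0]=61
13. P0: load  L0  bus=[-]  L0: P0=S P1=I P2=S  mem[L0]=61
14. P1: load  L0  bus=[BusRd]  L0: P0=S P1=S P2=S  mem[L0]=61
15. P0: load  L0  bus=[-]  L0: P0=S P1=S P2=S  mem[L0]=61
16. P0: load  L1  bus=[BusRd]  L1: P0=S P1=I P2=I  mem[L1]=30
17. P2: store L0 := 9  bus=[BusRdX]  L0: P0=I P1=I P2=M  mem[L0]=61
18. P0: load  L0  bus=[BusRd,Flush]  L0: P0=S P1=I P2=S  mem[L0]=9
19. P2: load  L0  bus=[-]  L0: P0=S P1=I P2=S  mem[L0]=9
20. P0: store L0 := 2  bus=[BusRdX]  L0: P0=M P1=I P2=I  mem[L0]=9
21. P0: store L0 := 67  bus=[-]  L0: P0=M P1=I P2=I  mem[L0]=9
22. P1: load  L0  bus=[BusRd,Flush]  L0: P0=S P1=S P2=I  mem[L0]=67
23. P2: load  L0  bus=[BusRd]  L0: P0=S P1=S P2=S  mem[L0]=67
24. P0: store L0 := 89  bus=[BusRdX]  L0: P0=M P1=I P2=I  mem[L0]=67
25. P1: store L0 := 83  bus=[BusRdX,Flush]  L0: P0=I P1=M P2=I  mem[L0]=89
26. P2: store L0 := 55  bus=[BusRdX,Flush]  L0: P0=I P1=I P2=M  mem[L0]=83
27. P2: store L1 := 5  bus=[BusRdX]  L1: P0=I P1=I P2=M  mem[L1]=30
28. P1: load  L0  bus=[BusRd,Flush]  L0: P0=I P1=S P2=S  mem[L0]=55
29. P0: load  L0  bus=[BusRd]  L0: P0=S P1=S P2=S  mem[L0]=55
30. P2: load  L0  bus=[-]  L0: P0=S P1=S P2=S  mem[L0]=55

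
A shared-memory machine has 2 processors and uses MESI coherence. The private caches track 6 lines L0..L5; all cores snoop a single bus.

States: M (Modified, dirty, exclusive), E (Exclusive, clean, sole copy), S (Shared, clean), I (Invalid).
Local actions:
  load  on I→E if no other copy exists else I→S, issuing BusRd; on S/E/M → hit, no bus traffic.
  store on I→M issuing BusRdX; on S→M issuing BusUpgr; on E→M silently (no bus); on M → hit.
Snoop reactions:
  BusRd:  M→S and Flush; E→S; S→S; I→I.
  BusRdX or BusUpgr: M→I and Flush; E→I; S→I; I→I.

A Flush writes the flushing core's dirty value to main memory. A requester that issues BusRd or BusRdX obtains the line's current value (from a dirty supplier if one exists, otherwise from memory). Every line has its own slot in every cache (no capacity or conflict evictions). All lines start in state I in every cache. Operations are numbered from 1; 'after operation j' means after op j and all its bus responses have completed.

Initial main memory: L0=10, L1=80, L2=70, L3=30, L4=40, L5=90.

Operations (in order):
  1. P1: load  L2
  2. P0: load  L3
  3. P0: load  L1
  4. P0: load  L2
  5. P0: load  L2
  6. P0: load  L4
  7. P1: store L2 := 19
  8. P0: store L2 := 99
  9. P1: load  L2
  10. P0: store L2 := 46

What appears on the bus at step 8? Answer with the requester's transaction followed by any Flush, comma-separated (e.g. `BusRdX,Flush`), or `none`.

[1] P1: load  L2 | P0:I, P1:E(70) | bus: BusRd
[2] P0: load  L3 | P0:E(30), P1:I | bus: BusRd
[3] P0: load  L1 | P0:E(80), P1:I | bus: BusRd
[4] P0: load  L2 | P0:S(70), P1:S(70) | bus: BusRd
[5] P0: load  L2 | P0:S(70), P1:S(70) | bus: none
[6] P0: load  L4 | P0:E(40), P1:I | bus: BusRd
[7] P1: store L2 := 19 | P0:I, P1:M(19) | bus: BusUpgr
[8] P0: store L2 := 99 | P0:M(99), P1:I | bus: BusRdX,Flush
[9] P1: load  L2 | P0:S(99), P1:S(99) | bus: BusRd,Flush
[10] P0: store L2 := 46 | P0:M(46), P1:I | bus: BusUpgr

bus = BusRdX,Flush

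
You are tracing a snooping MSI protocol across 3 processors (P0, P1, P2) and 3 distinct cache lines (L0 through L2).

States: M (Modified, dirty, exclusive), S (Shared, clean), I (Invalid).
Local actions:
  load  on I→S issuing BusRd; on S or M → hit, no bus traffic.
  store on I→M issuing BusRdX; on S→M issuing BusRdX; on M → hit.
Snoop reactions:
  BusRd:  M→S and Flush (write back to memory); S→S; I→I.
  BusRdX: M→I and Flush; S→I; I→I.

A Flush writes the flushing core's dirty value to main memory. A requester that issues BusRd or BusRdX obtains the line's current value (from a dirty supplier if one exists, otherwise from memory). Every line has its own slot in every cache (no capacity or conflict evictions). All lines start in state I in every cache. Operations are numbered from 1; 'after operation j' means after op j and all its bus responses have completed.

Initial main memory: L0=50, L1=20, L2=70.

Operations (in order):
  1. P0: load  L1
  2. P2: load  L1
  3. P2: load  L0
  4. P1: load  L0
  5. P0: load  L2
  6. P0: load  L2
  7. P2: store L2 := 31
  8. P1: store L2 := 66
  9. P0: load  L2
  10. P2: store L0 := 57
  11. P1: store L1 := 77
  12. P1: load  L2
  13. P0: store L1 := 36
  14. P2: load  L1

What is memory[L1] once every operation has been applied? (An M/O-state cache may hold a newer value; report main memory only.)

memory[L1] = 36

  op1 P0: load  L1 → S/I/I on L1; bus BusRd; mem=20
  op2 P2: load  L1 → S/I/S on L1; bus BusRd; mem=20
  op3 P2: load  L0 → I/I/S on L0; bus BusRd; mem=50
  op4 P1: load  L0 → I/S/S on L0; bus BusRd; mem=50
  op5 P0: load  L2 → S/I/I on L2; bus BusRd; mem=70
  op6 P0: load  L2 → S/I/I on L2; bus (none); mem=70
  op7 P2: store L2 := 31 → I/I/M on L2; bus BusRdX; mem=70
  op8 P1: store L2 := 66 → I/M/I on L2; bus BusRdX Flush; mem=31
  op9 P0: load  L2 → S/S/I on L2; bus BusRd Flush; mem=66
  op10 P2: store L0 := 57 → I/I/M on L0; bus BusRdX; mem=50
  op11 P1: store L1 := 77 → I/M/I on L1; bus BusRdX; mem=20
  op12 P1: load  L2 → S/S/I on L2; bus (none); mem=66
  op13 P0: store L1 := 36 → M/I/I on L1; bus BusRdX Flush; mem=77
  op14 P2: load  L1 → S/I/S on L1; bus BusRd Flush; mem=36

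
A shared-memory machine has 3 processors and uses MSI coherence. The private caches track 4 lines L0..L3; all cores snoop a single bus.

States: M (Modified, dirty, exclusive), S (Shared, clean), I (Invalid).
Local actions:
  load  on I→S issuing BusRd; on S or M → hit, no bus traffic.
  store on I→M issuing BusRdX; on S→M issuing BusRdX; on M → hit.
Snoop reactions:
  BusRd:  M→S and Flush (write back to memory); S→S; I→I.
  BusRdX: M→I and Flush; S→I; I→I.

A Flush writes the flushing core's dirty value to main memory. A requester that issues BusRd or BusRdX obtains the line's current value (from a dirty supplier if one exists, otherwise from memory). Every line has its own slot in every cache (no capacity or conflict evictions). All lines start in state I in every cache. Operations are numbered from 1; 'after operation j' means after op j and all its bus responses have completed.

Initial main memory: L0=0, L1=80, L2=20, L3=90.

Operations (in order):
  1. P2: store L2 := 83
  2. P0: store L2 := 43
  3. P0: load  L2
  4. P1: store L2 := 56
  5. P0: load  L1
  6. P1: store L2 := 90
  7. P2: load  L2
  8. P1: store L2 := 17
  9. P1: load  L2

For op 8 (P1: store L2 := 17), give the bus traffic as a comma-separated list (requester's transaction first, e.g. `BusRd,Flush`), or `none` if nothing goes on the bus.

  op1 P2: store L2 := 83 → I/I/M on L2; bus BusRdX; mem=20
  op2 P0: store L2 := 43 → M/I/I on L2; bus BusRdX Flush; mem=83
  op3 P0: load  L2 → M/I/I on L2; bus (none); mem=83
  op4 P1: store L2 := 56 → I/M/I on L2; bus BusRdX Flush; mem=43
  op5 P0: load  L1 → S/I/I on L1; bus BusRd; mem=80
  op6 P1: store L2 := 90 → I/M/I on L2; bus (none); mem=43
  op7 P2: load  L2 → I/S/S on L2; bus BusRd Flush; mem=90
  op8 P1: store L2 := 17 → I/M/I on L2; bus BusRdX; mem=90
  op9 P1: load  L2 → I/M/I on L2; bus (none); mem=90

bus = BusRdX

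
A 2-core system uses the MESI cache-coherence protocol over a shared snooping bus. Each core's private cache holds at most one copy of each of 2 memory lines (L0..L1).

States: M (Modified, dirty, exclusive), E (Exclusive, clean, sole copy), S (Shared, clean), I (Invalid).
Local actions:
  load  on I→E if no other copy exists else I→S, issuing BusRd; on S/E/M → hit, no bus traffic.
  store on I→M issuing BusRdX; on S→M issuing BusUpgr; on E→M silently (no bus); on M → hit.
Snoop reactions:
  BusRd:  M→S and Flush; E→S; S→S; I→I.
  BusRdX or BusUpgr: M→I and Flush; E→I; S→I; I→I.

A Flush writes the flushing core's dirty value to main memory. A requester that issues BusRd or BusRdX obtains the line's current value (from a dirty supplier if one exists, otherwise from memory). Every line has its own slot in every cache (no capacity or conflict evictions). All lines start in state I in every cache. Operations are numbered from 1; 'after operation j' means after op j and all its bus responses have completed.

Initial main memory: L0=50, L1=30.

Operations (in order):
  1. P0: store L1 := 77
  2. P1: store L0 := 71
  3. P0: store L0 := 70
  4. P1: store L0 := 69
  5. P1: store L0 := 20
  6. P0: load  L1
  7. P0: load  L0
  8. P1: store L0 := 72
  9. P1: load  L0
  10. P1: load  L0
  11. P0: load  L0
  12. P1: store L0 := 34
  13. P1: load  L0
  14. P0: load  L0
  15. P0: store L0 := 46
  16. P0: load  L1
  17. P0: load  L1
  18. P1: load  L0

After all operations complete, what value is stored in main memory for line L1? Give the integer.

memory[L1] = 30

1. P0: store L1 := 77  bus=[BusRdX]  L1: P0=M P1=I  mem[L1]=30
2. P1: store L0 := 71  bus=[BusRdX]  L0: P0=I P1=M  mem[L0]=50
3. P0: store L0 := 70  bus=[BusRdX,Flush]  L0: P0=M P1=I  mem[L0]=71
4. P1: store L0 := 69  bus=[BusRdX,Flush]  L0: P0=I P1=M  mem[L0]=70
5. P1: store L0 := 20  bus=[-]  L0: P0=I P1=M  mem[L0]=70
6. P0: load  L1  bus=[-]  L1: P0=M P1=I  mem[L1]=30
7. P0: load  L0  bus=[BusRd,Flush]  L0: P0=S P1=S  mem[L0]=20
8. P1: store L0 := 72  bus=[BusUpgr]  L0: P0=I P1=M  mem[L0]=20
9. P1: load  L0  bus=[-]  L0: P0=I P1=M  mem[L0]=20
10. P1: load  L0  bus=[-]  L0: P0=I P1=M  mem[L0]=20
11. P0: load  L0  bus=[BusRd,Flush]  L0: P0=S P1=S  mem[L0]=72
12. P1: store L0 := 34  bus=[BusUpgr]  L0: P0=I P1=M  mem[L0]=72
13. P1: load  L0  bus=[-]  L0: P0=I P1=M  mem[L0]=72
14. P0: load  L0  bus=[BusRd,Flush]  L0: P0=S P1=S  mem[L0]=34
15. P0: store L0 := 46  bus=[BusUpgr]  L0: P0=M P1=I  mem[L0]=34
16. P0: load  L1  bus=[-]  L1: P0=M P1=I  mem[L1]=30
17. P0: load  L1  bus=[-]  L1: P0=M P1=I  mem[L1]=30
18. P1: load  L0  bus=[BusRd,Flush]  L0: P0=S P1=S  mem[L0]=46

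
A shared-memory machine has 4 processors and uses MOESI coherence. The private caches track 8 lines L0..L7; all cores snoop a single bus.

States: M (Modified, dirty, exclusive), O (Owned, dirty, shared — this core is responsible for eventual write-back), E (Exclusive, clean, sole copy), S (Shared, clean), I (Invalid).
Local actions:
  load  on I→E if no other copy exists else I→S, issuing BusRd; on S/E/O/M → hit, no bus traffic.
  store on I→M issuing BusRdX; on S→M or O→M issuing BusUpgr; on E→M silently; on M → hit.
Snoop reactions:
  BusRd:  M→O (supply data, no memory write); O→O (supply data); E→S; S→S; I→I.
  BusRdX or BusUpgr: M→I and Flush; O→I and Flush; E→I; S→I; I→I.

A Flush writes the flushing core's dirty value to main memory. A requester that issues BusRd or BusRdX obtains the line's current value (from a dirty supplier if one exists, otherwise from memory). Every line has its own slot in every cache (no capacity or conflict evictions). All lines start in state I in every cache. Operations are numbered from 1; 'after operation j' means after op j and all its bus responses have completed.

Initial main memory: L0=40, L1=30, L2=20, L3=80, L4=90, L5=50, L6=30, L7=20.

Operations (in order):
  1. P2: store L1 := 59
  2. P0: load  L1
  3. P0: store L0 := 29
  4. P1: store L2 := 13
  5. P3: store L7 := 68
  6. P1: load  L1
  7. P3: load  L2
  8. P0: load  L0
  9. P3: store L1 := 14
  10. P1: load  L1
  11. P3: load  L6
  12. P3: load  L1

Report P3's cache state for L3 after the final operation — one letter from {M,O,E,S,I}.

state = I

1. P2: store L1 := 59  bus=[BusRdX]  L1: P0=I P1=I P2=M P3=I  mem[L1]=30
2. P0: load  L1  bus=[BusRd]  L1: P0=S P1=I P2=O P3=I  mem[L1]=30
3. P0: store L0 := 29  bus=[BusRdX]  L0: P0=M P1=I P2=I P3=I  mem[L0]=40
4. P1: store L2 := 13  bus=[BusRdX]  L2: P0=I P1=M P2=I P3=I  mem[L2]=20
5. P3: store L7 := 68  bus=[BusRdX]  L7: P0=I P1=I P2=I P3=M  mem[L7]=20
6. P1: load  L1  bus=[BusRd]  L1: P0=S P1=S P2=O P3=I  mem[L1]=30
7. P3: load  L2  bus=[BusRd]  L2: P0=I P1=O P2=I P3=S  mem[L2]=20
8. P0: load  L0  bus=[-]  L0: P0=M P1=I P2=I P3=I  mem[L0]=40
9. P3: store L1 := 14  bus=[BusRdX,Flush]  L1: P0=I P1=I P2=I P3=M  mem[L1]=59
10. P1: load  L1  bus=[BusRd]  L1: P0=I P1=S P2=I P3=O  mem[L1]=59
11. P3: load  L6  bus=[BusRd]  L6: P0=I P1=I P2=I P3=E  mem[L6]=30
12. P3: load  L1  bus=[-]  L1: P0=I P1=S P2=I P3=O  mem[L1]=59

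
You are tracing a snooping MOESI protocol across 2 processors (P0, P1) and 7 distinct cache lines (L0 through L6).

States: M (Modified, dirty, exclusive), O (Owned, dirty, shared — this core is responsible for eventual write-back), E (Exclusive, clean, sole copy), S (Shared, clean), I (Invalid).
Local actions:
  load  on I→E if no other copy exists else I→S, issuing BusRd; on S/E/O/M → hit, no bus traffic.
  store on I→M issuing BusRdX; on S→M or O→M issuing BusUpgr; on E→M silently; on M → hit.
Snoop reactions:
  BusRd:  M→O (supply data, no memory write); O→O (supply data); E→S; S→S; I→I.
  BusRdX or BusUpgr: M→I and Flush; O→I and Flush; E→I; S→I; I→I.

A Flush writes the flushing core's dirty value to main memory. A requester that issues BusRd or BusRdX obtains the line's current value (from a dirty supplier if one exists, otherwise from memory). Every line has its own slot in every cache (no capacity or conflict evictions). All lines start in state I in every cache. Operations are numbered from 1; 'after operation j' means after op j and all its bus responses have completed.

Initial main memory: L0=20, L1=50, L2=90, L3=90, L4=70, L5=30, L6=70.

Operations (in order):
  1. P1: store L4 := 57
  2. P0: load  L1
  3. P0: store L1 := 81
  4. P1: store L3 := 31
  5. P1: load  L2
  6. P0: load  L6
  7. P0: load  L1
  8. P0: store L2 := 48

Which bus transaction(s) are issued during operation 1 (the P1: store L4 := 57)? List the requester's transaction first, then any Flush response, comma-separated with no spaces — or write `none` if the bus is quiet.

bus = BusRdX

1. P1: store L4 := 57  bus=[BusRdX]  L4: P0=I P1=M  mem[L4]=70
2. P0: load  L1  bus=[BusRd]  L1: P0=E P1=I  mem[L1]=50
3. P0: store L1 := 81  bus=[-]  L1: P0=M P1=I  mem[L1]=50
4. P1: store L3 := 31  bus=[BusRdX]  L3: P0=I P1=M  mem[L3]=90
5. P1: load  L2  bus=[BusRd]  L2: P0=I P1=E  mem[L2]=90
6. P0: load  L6  bus=[BusRd]  L6: P0=E P1=I  mem[L6]=70
7. P0: load  L1  bus=[-]  L1: P0=M P1=I  mem[L1]=50
8. P0: store L2 := 48  bus=[BusRdX]  L2: P0=M P1=I  mem[L2]=90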